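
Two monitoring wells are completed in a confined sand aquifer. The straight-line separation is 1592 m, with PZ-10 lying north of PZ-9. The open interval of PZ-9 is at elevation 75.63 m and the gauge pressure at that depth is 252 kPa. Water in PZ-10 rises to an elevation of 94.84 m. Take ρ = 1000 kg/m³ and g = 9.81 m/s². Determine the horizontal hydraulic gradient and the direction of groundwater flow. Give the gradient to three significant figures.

Pressure head at PZ-9: ψ = P/(ρg) = 252×1000 / (1000 × 9.81) = 25.69 m.
Total head at PZ-9: h = z + ψ = 75.63 + 25.69 = 101.32 m.
Total head at PZ-10: h = 94.84 m (water level in the piezometer is the total head).
Head difference: h(PZ-9) − h(PZ-10) = 101.32 − 94.84 = 6.48 m.
Hydraulic gradient: i = |Δh| / L = 6.48 / 1592 = 0.00407.
Flow is from higher to lower head: from PZ-9 toward PZ-10, i.e. toward the north.

i ≈ 0.00407; groundwater flows toward the north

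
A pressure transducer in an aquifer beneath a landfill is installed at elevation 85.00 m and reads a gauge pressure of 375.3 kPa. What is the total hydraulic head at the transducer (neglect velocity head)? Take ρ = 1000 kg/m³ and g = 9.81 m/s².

ψ = P/(ρg) = 375.3×1000 / (1000 × 9.81) = 38.26 m.
h = z + ψ = 85.00 + 38.26 = 123.26 m.

h ≈ 123.26 m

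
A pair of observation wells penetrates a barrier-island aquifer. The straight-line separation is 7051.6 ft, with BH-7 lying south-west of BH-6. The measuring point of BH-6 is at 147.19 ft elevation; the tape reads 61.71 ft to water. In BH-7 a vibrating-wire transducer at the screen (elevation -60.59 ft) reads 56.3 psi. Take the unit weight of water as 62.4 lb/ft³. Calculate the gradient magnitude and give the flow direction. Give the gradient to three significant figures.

i ≈ 0.00229; groundwater flows toward the south-west

Total head at BH-6: h = 147.19 − 61.71 = 85.48 ft.
Pressure head at BH-7: ψ = 144·P/γ = 144 × 56.3 / 62.4 = 129.92 ft.
Total head at BH-7: h = z + ψ = -60.59 + 129.92 = 69.33 ft.
Head difference: h(BH-6) − h(BH-7) = 85.48 − 69.33 = 16.15 ft.
Hydraulic gradient: i = |Δh| / L = 16.15 / 7051.6 = 0.00229.
Flow is from higher to lower head: from BH-6 toward BH-7, i.e. toward the south-west.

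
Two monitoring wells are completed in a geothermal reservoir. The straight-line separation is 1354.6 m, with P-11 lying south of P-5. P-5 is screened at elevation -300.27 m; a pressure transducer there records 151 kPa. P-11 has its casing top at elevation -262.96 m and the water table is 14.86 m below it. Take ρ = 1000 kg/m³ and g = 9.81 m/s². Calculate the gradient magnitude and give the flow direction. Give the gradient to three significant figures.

i ≈ 0.00521; groundwater flows toward the north

Pressure head at P-5: ψ = P/(ρg) = 151×1000 / (1000 × 9.81) = 15.39 m.
Total head at P-5: h = z + ψ = -300.27 + 15.39 = -284.88 m.
Total head at P-11: h = -262.96 − 14.86 = -277.82 m.
Head difference: h(P-5) − h(P-11) = -284.88 − (-277.82) = -7.06 m.
Hydraulic gradient: i = |Δh| / L = 7.06 / 1354.6 = 0.00521.
Flow is from higher to lower head: from P-11 toward P-5, i.e. toward the north.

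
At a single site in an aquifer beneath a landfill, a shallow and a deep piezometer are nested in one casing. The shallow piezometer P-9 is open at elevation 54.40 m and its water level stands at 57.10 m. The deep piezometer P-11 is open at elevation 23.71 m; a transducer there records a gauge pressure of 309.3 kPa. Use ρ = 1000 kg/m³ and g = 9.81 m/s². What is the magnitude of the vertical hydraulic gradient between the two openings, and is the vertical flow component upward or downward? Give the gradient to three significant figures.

|i_v| ≈ 0.0606; vertical flow is downward

Total head at P-9: h = 57.10 m (water level in the standpipe).
Pressure head at P-11: ψ = P/(ρg) = 309.3×1000 / (1000 × 9.81) = 31.53 m.
Total head at P-11: h = z + ψ = 23.71 + 31.53 = 55.24 m.
Δh = h(P-9) − h(P-11) = 57.10 − 55.24 = 1.86 m.
Vertical separation Δz = 54.40 − 23.71 = 30.69 m.
|i_v| = |Δh| / Δz = 1.86 / 30.69 = 0.0606.
Head is higher in the shallow piezometer, so vertical flow is downward (recharge condition).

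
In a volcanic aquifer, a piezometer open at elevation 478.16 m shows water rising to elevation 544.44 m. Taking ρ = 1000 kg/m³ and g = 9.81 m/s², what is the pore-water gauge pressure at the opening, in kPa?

P ≈ 650 kPa

Pressure head ψ = h − z = 544.44 − 478.16 = 66.28 m.
P = ρgψ = 1000 × 9.81 × 66.28 = 650207 Pa ≈ 650 kPa.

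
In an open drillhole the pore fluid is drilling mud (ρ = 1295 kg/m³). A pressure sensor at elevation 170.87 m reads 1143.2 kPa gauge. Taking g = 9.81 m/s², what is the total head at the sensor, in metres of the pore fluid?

h ≈ 260.86 m

ψ = P/(ρg) = 1143.2×1000 / (1295 × 9.81) = 89.99 m.
h = z + ψ = 170.87 + 89.99 = 260.86 m.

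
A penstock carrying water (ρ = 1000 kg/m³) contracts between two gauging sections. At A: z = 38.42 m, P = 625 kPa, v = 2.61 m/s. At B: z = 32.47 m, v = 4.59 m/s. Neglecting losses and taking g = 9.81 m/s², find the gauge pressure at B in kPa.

Pressure head at A: ψ₁ = P₁/(ρg) = 625×1000 / (1000 × 9.81) = 63.71 m.
Velocity heads: v₁²/2g = 2.61²/19.62 = 0.347 m; v₂²/2g = 4.59²/19.62 = 1.074 m.
Total head H = z₁ + ψ₁ + v₁²/2g = 38.42 + 63.71 + 0.347 = 102.48 m.
ψ₂ = H − z₂ − v₂²/2g = 102.48 − 32.47 − 1.074 = 68.94 m.
P₂ = ρgψ₂ = 1000 × 9.81 × 68.94 ≈ 676 kPa.

P₂ ≈ 676 kPa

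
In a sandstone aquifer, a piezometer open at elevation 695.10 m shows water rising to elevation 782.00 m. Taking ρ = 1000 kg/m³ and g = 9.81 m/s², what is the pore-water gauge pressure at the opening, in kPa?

Pressure head ψ = h − z = 782.00 − 695.10 = 86.90 m.
P = ρgψ = 1000 × 9.81 × 86.90 = 852489 Pa ≈ 852 kPa.

P ≈ 852 kPa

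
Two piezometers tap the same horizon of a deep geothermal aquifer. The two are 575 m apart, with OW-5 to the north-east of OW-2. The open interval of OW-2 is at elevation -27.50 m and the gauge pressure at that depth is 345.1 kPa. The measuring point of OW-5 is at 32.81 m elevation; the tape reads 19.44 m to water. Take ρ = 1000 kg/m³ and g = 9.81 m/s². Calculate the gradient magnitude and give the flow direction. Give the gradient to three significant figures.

i ≈ 0.00990; groundwater flows toward the south-west

Pressure head at OW-2: ψ = P/(ρg) = 345.1×1000 / (1000 × 9.81) = 35.18 m.
Total head at OW-2: h = z + ψ = -27.50 + 35.18 = 7.68 m.
Total head at OW-5: h = 32.81 − 19.44 = 13.37 m.
Head difference: h(OW-2) − h(OW-5) = 7.68 − 13.37 = -5.69 m.
Hydraulic gradient: i = |Δh| / L = 5.69 / 575 = 0.00990.
Flow is from higher to lower head: from OW-5 toward OW-2, i.e. toward the south-west.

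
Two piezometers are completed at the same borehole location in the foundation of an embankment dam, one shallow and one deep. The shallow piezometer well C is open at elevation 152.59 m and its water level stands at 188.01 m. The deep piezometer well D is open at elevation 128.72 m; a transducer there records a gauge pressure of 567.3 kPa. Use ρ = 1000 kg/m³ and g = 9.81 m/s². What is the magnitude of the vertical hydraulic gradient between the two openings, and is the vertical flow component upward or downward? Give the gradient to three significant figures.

|i_v| ≈ 0.0612; vertical flow is downward

Total head at well C: h = 188.01 m (water level in the standpipe).
Pressure head at well D: ψ = P/(ρg) = 567.3×1000 / (1000 × 9.81) = 57.83 m.
Total head at well D: h = z + ψ = 128.72 + 57.83 = 186.55 m.
Δh = h(well C) − h(well D) = 188.01 − 186.55 = 1.46 m.
Vertical separation Δz = 152.59 − 128.72 = 23.87 m.
|i_v| = |Δh| / Δz = 1.46 / 23.87 = 0.0612.
Head is higher in the shallow piezometer, so vertical flow is downward (recharge condition).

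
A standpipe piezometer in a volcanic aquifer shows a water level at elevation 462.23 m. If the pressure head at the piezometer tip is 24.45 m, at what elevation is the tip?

z = h − ψ = 462.23 − 24.45 = 437.78 m.

z ≈ 437.78 m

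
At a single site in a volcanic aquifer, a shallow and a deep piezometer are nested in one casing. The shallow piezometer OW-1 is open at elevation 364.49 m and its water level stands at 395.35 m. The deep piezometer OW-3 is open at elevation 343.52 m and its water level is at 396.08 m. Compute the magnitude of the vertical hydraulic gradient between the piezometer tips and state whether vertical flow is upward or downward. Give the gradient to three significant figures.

Total head at OW-1: h = 395.35 m (water level in the standpipe).
Total head at OW-3: h = 396.08 m.
Δh = h(OW-1) − h(OW-3) = 395.35 − 396.08 = -0.73 m.
Vertical separation Δz = 364.49 − 343.52 = 20.97 m.
|i_v| = |Δh| / Δz = 0.73 / 20.97 = 0.0348.
Head is higher in the deep piezometer, so vertical flow is upward (discharge condition).

|i_v| ≈ 0.0348; vertical flow is upward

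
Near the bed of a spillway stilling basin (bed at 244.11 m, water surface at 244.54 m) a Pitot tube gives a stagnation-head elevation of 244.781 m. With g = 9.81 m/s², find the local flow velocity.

Near the bed, under hydrostatic conditions, the piezometric head (z + ψ) equals the free-surface elevation, 244.54 m.
Velocity head = total − piezometric = 244.781 − 244.54 = 0.241 m.
v = √(2g·h_v) = √(2 × 9.81 × 0.241) = 2.17 m/s.

v ≈ 2.17 m/s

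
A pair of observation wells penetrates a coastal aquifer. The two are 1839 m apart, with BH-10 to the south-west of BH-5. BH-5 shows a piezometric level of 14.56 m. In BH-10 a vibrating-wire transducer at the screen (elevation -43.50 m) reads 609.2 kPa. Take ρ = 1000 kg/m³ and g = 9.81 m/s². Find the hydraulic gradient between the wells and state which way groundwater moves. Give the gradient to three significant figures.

i ≈ 0.00220; groundwater flows toward the north-east

Total head at BH-5: h = 14.56 m (water level in the piezometer is the total head).
Pressure head at BH-10: ψ = P/(ρg) = 609.2×1000 / (1000 × 9.81) = 62.10 m.
Total head at BH-10: h = z + ψ = -43.50 + 62.10 = 18.60 m.
Head difference: h(BH-5) − h(BH-10) = 14.56 − 18.60 = -4.04 m.
Hydraulic gradient: i = |Δh| / L = 4.04 / 1839 = 0.00220.
Flow is from higher to lower head: from BH-10 toward BH-5, i.e. toward the north-east.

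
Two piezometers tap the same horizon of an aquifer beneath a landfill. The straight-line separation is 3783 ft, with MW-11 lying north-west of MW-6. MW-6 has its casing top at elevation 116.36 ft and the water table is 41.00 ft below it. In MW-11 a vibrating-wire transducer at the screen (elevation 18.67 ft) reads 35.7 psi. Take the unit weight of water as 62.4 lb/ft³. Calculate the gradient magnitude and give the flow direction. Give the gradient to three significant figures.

Total head at MW-6: h = 116.36 − 41.00 = 75.36 ft.
Pressure head at MW-11: ψ = 144·P/γ = 144 × 35.7 / 62.4 = 82.38 ft.
Total head at MW-11: h = z + ψ = 18.67 + 82.38 = 101.05 ft.
Head difference: h(MW-6) − h(MW-11) = 75.36 − 101.05 = -25.69 ft.
Hydraulic gradient: i = |Δh| / L = 25.69 / 3783 = 0.00679.
Flow is from higher to lower head: from MW-11 toward MW-6, i.e. toward the south-east.

i ≈ 0.00679; groundwater flows toward the south-east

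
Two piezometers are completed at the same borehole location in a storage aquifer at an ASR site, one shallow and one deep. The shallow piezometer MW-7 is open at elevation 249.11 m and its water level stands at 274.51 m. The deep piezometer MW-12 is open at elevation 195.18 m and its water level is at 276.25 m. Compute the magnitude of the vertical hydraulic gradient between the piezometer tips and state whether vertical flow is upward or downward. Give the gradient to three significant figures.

Total head at MW-7: h = 274.51 m (water level in the standpipe).
Total head at MW-12: h = 276.25 m.
Δh = h(MW-7) − h(MW-12) = 274.51 − 276.25 = -1.74 m.
Vertical separation Δz = 249.11 − 195.18 = 53.93 m.
|i_v| = |Δh| / Δz = 1.74 / 53.93 = 0.0323.
Head is higher in the deep piezometer, so vertical flow is upward (discharge condition).

|i_v| ≈ 0.0323; vertical flow is upward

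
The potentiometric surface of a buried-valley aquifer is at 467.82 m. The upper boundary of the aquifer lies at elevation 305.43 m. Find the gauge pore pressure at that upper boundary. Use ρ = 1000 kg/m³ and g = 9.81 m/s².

Pressure head at the aquifer top: ψ = h − z = 467.82 − 305.43 = 162.39 m.
P = ρgψ = 1000 × 9.81 × 162.39 = 1593046 Pa ≈ 1590 kPa.

P ≈ 1590 kPa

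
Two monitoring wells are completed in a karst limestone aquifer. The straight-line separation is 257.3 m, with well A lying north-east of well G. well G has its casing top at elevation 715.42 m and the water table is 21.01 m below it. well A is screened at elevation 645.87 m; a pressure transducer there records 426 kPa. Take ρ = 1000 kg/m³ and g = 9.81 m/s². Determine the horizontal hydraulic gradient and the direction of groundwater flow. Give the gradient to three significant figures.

i ≈ 0.0199; groundwater flows toward the north-east

Total head at well G: h = 715.42 − 21.01 = 694.41 m.
Pressure head at well A: ψ = P/(ρg) = 426×1000 / (1000 × 9.81) = 43.43 m.
Total head at well A: h = z + ψ = 645.87 + 43.43 = 689.30 m.
Head difference: h(well G) − h(well A) = 694.41 − 689.30 = 5.11 m.
Hydraulic gradient: i = |Δh| / L = 5.11 / 257.3 = 0.0199.
Flow is from higher to lower head: from well G toward well A, i.e. toward the north-east.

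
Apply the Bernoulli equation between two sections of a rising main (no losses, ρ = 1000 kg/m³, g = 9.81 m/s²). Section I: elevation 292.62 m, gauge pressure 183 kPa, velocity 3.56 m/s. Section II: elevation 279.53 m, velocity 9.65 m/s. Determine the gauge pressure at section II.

P₂ ≈ 271 kPa

Pressure head at I: ψ₁ = P₁/(ρg) = 183×1000 / (1000 × 9.81) = 18.65 m.
Velocity heads: v₁²/2g = 3.56²/19.62 = 0.646 m; v₂²/2g = 9.65²/19.62 = 4.746 m.
Total head H = z₁ + ψ₁ + v₁²/2g = 292.62 + 18.65 + 0.646 = 311.92 m.
ψ₂ = H − z₂ − v₂²/2g = 311.92 − 279.53 − 4.746 = 27.64 m.
P₂ = ρgψ₂ = 1000 × 9.81 × 27.64 ≈ 271 kPa.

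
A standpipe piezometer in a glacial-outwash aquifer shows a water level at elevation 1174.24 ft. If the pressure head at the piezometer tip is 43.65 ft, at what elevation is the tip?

z = h − ψ = 1174.24 − 43.65 = 1130.59 ft.

z ≈ 1130.59 ft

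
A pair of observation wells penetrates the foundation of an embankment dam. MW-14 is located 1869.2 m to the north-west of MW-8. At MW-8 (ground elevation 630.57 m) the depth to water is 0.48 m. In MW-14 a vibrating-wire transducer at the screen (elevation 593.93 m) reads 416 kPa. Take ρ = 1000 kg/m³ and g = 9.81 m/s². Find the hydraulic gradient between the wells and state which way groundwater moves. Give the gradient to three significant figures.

i ≈ 0.00334; groundwater flows toward the south-east

Total head at MW-8: h = 630.57 − 0.48 = 630.09 m.
Pressure head at MW-14: ψ = P/(ρg) = 416×1000 / (1000 × 9.81) = 42.41 m.
Total head at MW-14: h = z + ψ = 593.93 + 42.41 = 636.34 m.
Head difference: h(MW-8) − h(MW-14) = 630.09 − 636.34 = -6.25 m.
Hydraulic gradient: i = |Δh| / L = 6.25 / 1869.2 = 0.00334.
Flow is from higher to lower head: from MW-14 toward MW-8, i.e. toward the south-east.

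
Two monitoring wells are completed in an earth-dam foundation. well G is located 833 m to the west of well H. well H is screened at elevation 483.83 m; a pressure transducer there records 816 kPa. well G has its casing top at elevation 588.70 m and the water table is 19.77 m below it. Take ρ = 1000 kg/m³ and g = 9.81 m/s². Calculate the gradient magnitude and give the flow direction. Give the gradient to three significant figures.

i ≈ 0.00230; groundwater flows toward the east

Pressure head at well H: ψ = P/(ρg) = 816×1000 / (1000 × 9.81) = 83.18 m.
Total head at well H: h = z + ψ = 483.83 + 83.18 = 567.01 m.
Total head at well G: h = 588.70 − 19.77 = 568.93 m.
Head difference: h(well H) − h(well G) = 567.01 − 568.93 = -1.92 m.
Hydraulic gradient: i = |Δh| / L = 1.92 / 833 = 0.00230.
Flow is from higher to lower head: from well G toward well H, i.e. toward the east.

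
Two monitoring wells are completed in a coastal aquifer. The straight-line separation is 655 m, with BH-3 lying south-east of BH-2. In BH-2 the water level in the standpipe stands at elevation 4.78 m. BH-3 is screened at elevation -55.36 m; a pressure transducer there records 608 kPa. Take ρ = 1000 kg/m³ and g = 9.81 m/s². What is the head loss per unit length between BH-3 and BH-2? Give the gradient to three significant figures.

i ≈ 0.00281 m/m

Total head at BH-2: h = 4.78 m (water level in the piezometer is the total head).
Pressure head at BH-3: ψ = P/(ρg) = 608×1000 / (1000 × 9.81) = 61.98 m.
Total head at BH-3: h = z + ψ = -55.36 + 61.98 = 6.62 m.
Head difference: h(BH-2) − h(BH-3) = 4.78 − 6.62 = -1.84 m.
Hydraulic gradient: i = |Δh| / L = 1.84 / 655 = 0.00281.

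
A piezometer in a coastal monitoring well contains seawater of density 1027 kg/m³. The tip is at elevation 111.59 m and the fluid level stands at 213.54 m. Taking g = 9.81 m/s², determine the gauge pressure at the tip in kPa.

Pressure head ψ = h − z = 213.54 − 111.59 = 101.95 m.
P = ρgψ = 1027 × 9.81 × 101.95 = 1027133 Pa ≈ 1030 kPa.

P ≈ 1030 kPa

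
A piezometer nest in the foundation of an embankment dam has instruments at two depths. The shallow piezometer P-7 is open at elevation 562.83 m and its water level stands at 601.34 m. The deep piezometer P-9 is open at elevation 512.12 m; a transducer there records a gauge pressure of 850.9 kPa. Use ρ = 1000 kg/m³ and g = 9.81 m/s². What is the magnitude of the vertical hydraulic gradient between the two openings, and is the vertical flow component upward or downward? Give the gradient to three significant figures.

|i_v| ≈ 0.0489; vertical flow is downward

Total head at P-7: h = 601.34 m (water level in the standpipe).
Pressure head at P-9: ψ = P/(ρg) = 850.9×1000 / (1000 × 9.81) = 86.74 m.
Total head at P-9: h = z + ψ = 512.12 + 86.74 = 598.86 m.
Δh = h(P-7) − h(P-9) = 601.34 − 598.86 = 2.48 m.
Vertical separation Δz = 562.83 − 512.12 = 50.71 m.
|i_v| = |Δh| / Δz = 2.48 / 50.71 = 0.0489.
Head is higher in the shallow piezometer, so vertical flow is downward (recharge condition).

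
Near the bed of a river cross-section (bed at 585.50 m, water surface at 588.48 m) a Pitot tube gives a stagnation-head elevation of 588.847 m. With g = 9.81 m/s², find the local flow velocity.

v ≈ 2.68 m/s

Near the bed, under hydrostatic conditions, the piezometric head (z + ψ) equals the free-surface elevation, 588.48 m.
Velocity head = total − piezometric = 588.847 − 588.48 = 0.367 m.
v = √(2g·h_v) = √(2 × 9.81 × 0.367) = 2.68 m/s.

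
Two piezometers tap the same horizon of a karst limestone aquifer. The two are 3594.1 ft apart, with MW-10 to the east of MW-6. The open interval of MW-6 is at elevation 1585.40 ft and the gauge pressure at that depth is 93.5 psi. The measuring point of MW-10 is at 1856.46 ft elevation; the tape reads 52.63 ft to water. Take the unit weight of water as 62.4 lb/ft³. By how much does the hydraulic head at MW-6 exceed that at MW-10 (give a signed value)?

Pressure head at MW-6: ψ = 144·P/γ = 144 × 93.5 / 62.4 = 215.77 ft.
Total head at MW-6: h = z + ψ = 1585.40 + 215.77 = 1801.17 ft.
Total head at MW-10: h = 1856.46 − 52.63 = 1803.83 ft.
Head difference: h(MW-6) − h(MW-10) = 1801.17 − 1803.83 = -2.66 ft.

Δh ≈ -2.66 ft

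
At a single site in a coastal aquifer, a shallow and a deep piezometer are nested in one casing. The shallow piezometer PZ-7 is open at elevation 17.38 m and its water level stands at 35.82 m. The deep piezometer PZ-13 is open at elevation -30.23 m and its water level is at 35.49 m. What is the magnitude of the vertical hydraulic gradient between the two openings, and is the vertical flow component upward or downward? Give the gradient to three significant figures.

|i_v| ≈ 0.00693; vertical flow is downward

Total head at PZ-7: h = 35.82 m (water level in the standpipe).
Total head at PZ-13: h = 35.49 m.
Δh = h(PZ-7) − h(PZ-13) = 35.82 − 35.49 = 0.33 m.
Vertical separation Δz = 17.38 − (-30.23) = 47.61 m.
|i_v| = |Δh| / Δz = 0.33 / 47.61 = 0.00693.
Head is higher in the shallow piezometer, so vertical flow is downward (recharge condition).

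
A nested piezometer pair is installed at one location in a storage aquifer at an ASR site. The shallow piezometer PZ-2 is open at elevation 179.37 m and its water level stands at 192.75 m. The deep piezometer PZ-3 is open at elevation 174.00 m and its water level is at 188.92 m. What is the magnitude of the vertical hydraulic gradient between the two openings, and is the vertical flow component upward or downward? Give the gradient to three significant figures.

Total head at PZ-2: h = 192.75 m (water level in the standpipe).
Total head at PZ-3: h = 188.92 m.
Δh = h(PZ-2) − h(PZ-3) = 192.75 − 188.92 = 3.83 m.
Vertical separation Δz = 179.37 − 174.00 = 5.37 m.
|i_v| = |Δh| / Δz = 3.83 / 5.37 = 0.713.
Head is higher in the shallow piezometer, so vertical flow is downward (recharge condition).

|i_v| ≈ 0.713; vertical flow is downward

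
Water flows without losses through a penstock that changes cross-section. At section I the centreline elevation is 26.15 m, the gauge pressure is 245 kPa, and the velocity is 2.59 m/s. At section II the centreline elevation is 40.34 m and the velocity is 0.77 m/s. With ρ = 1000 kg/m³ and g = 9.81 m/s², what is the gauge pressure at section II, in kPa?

P₂ ≈ 109 kPa

Pressure head at I: ψ₁ = P₁/(ρg) = 245×1000 / (1000 × 9.81) = 24.97 m.
Velocity heads: v₁²/2g = 2.59²/19.62 = 0.342 m; v₂²/2g = 0.77²/19.62 = 0.030 m.
Total head H = z₁ + ψ₁ + v₁²/2g = 26.15 + 24.97 + 0.342 = 51.46 m.
ψ₂ = H − z₂ − v₂²/2g = 51.46 − 40.34 − 0.030 = 11.09 m.
P₂ = ρgψ₂ = 1000 × 9.81 × 11.09 ≈ 109 kPa.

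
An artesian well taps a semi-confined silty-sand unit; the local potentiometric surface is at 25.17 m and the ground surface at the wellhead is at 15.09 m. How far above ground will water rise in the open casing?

Water rises to the potentiometric surface, so the rise above ground = 25.17 − 15.09 = 10.08 m.

≈ 10.08 m above ground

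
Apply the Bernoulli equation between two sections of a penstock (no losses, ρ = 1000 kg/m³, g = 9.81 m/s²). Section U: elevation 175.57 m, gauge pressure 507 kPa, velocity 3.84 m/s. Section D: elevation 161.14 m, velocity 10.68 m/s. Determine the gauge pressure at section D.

P₂ ≈ 599 kPa

Pressure head at U: ψ₁ = P₁/(ρg) = 507×1000 / (1000 × 9.81) = 51.68 m.
Velocity heads: v₁²/2g = 3.84²/19.62 = 0.752 m; v₂²/2g = 10.68²/19.62 = 5.814 m.
Total head H = z₁ + ψ₁ + v₁²/2g = 175.57 + 51.68 + 0.752 = 228.00 m.
ψ₂ = H − z₂ − v₂²/2g = 228.00 − 161.14 − 5.814 = 61.05 m.
P₂ = ρgψ₂ = 1000 × 9.81 × 61.05 ≈ 599 kPa.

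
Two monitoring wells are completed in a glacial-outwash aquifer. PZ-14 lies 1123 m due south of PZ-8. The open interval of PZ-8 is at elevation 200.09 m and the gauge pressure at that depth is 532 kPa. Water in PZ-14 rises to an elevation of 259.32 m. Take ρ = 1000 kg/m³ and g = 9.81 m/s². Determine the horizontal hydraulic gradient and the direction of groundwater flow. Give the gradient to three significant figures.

i ≈ 0.00445; groundwater flows toward the north

Pressure head at PZ-8: ψ = P/(ρg) = 532×1000 / (1000 × 9.81) = 54.23 m.
Total head at PZ-8: h = z + ψ = 200.09 + 54.23 = 254.32 m.
Total head at PZ-14: h = 259.32 m (water level in the piezometer is the total head).
Head difference: h(PZ-8) − h(PZ-14) = 254.32 − 259.32 = -5.00 m.
Hydraulic gradient: i = |Δh| / L = 5.00 / 1123 = 0.00445.
Flow is from higher to lower head: from PZ-14 toward PZ-8, i.e. toward the north.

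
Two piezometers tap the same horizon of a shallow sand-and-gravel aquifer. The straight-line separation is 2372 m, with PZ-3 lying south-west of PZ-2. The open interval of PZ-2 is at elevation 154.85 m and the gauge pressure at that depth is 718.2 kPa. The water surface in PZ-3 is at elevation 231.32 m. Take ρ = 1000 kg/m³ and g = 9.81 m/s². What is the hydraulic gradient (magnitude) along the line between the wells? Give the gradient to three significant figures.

Pressure head at PZ-2: ψ = P/(ρg) = 718.2×1000 / (1000 × 9.81) = 73.21 m.
Total head at PZ-2: h = z + ψ = 154.85 + 73.21 = 228.06 m.
Total head at PZ-3: h = 231.32 m (water level in the piezometer is the total head).
Head difference: h(PZ-2) − h(PZ-3) = 228.06 − 231.32 = -3.26 m.
Hydraulic gradient: i = |Δh| / L = 3.26 / 2372 = 0.00137.

i ≈ 0.00137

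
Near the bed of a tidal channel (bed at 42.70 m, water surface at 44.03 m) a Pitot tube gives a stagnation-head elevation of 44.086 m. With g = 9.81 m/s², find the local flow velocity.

Near the bed, under hydrostatic conditions, the piezometric head (z + ψ) equals the free-surface elevation, 44.03 m.
Velocity head = total − piezometric = 44.086 − 44.03 = 0.056 m.
v = √(2g·h_v) = √(2 × 9.81 × 0.056) = 1.05 m/s.

v ≈ 1.05 m/s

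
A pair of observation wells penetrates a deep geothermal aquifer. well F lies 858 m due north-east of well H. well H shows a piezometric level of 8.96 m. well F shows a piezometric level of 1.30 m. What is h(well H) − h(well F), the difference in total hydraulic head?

Δh ≈ 7.66 m

Total head at well H: h = 8.96 m (water level in the piezometer is the total head).
Total head at well F: h = 1.30 m (water level in the piezometer is the total head).
Head difference: h(well H) − h(well F) = 8.96 − 1.30 = 7.66 m.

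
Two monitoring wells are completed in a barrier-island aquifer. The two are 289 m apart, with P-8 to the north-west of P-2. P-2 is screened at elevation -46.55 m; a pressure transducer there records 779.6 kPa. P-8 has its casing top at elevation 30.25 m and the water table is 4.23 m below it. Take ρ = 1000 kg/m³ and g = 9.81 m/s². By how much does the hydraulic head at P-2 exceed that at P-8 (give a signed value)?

Δh ≈ 6.90 m

Pressure head at P-2: ψ = P/(ρg) = 779.6×1000 / (1000 × 9.81) = 79.47 m.
Total head at P-2: h = z + ψ = -46.55 + 79.47 = 32.92 m.
Total head at P-8: h = 30.25 − 4.23 = 26.02 m.
Head difference: h(P-2) − h(P-8) = 32.92 − 26.02 = 6.90 m.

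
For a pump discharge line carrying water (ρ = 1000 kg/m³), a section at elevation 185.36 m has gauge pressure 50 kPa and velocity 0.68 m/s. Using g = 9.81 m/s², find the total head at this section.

h ≈ 190.48 m

Pressure head ψ = P/(ρg) = 50×1000 / (1000 × 9.81) = 5.10 m.
Velocity head = v²/(2g) = 0.68² / (2 × 9.81) = 0.024 m.
h = z + ψ + v²/(2g) = 185.36 + 5.10 + 0.024 = 190.48 m.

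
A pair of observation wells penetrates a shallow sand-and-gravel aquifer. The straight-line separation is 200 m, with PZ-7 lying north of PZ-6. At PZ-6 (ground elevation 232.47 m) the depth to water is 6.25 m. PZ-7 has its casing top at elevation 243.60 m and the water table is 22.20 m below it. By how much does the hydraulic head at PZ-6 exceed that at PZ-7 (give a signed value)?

Δh ≈ 4.82 m

Total head at PZ-6: h = 232.47 − 6.25 = 226.22 m.
Total head at PZ-7: h = 243.60 − 22.20 = 221.40 m.
Head difference: h(PZ-6) − h(PZ-7) = 226.22 − 221.40 = 4.82 m.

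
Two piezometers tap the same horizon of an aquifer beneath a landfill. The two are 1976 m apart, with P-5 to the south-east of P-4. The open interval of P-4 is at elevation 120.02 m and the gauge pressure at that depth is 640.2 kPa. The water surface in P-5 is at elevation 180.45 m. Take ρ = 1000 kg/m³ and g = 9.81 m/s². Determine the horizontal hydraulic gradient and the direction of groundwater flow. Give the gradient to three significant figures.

Pressure head at P-4: ψ = P/(ρg) = 640.2×1000 / (1000 × 9.81) = 65.26 m.
Total head at P-4: h = z + ψ = 120.02 + 65.26 = 185.28 m.
Total head at P-5: h = 180.45 m (water level in the piezometer is the total head).
Head difference: h(P-4) − h(P-5) = 185.28 − 180.45 = 4.83 m.
Hydraulic gradient: i = |Δh| / L = 4.83 / 1976 = 0.00244.
Flow is from higher to lower head: from P-4 toward P-5, i.e. toward the south-east.

i ≈ 0.00244; groundwater flows toward the south-east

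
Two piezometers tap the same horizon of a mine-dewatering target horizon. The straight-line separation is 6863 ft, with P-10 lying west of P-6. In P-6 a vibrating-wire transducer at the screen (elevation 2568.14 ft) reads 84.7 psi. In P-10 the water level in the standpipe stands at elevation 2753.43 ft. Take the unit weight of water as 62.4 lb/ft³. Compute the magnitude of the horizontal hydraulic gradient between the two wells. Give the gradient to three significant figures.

Pressure head at P-6: ψ = 144·P/γ = 144 × 84.7 / 62.4 = 195.46 ft.
Total head at P-6: h = z + ψ = 2568.14 + 195.46 = 2763.60 ft.
Total head at P-10: h = 2753.43 ft (water level in the piezometer is the total head).
Head difference: h(P-6) − h(P-10) = 2763.60 − 2753.43 = 10.17 ft.
Hydraulic gradient: i = |Δh| / L = 10.17 / 6863 = 0.00148.

i ≈ 0.00148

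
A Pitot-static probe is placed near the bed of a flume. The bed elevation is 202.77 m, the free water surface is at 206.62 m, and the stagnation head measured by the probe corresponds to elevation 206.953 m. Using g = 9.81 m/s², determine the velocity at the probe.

Near the bed, under hydrostatic conditions, the piezometric head (z + ψ) equals the free-surface elevation, 206.62 m.
Velocity head = total − piezometric = 206.953 − 206.62 = 0.333 m.
v = √(2g·h_v) = √(2 × 9.81 × 0.333) = 2.56 m/s.

v ≈ 2.56 m/s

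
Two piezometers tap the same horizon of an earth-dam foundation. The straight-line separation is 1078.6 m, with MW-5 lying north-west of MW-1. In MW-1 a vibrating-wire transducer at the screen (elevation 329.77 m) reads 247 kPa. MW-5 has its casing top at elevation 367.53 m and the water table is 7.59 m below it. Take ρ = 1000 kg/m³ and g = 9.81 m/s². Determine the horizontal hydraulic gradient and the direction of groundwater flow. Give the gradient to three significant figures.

Pressure head at MW-1: ψ = P/(ρg) = 247×1000 / (1000 × 9.81) = 25.18 m.
Total head at MW-1: h = z + ψ = 329.77 + 25.18 = 354.95 m.
Total head at MW-5: h = 367.53 − 7.59 = 359.94 m.
Head difference: h(MW-1) − h(MW-5) = 354.95 − 359.94 = -4.99 m.
Hydraulic gradient: i = |Δh| / L = 4.99 / 1078.6 = 0.00463.
Flow is from higher to lower head: from MW-5 toward MW-1, i.e. toward the south-east.

i ≈ 0.00463; groundwater flows toward the south-east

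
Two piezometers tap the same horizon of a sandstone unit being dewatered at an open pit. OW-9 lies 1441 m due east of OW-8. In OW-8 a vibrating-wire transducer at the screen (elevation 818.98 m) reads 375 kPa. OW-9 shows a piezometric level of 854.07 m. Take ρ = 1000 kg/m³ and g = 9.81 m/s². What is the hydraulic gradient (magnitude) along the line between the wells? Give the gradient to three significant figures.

Pressure head at OW-8: ψ = P/(ρg) = 375×1000 / (1000 × 9.81) = 38.23 m.
Total head at OW-8: h = z + ψ = 818.98 + 38.23 = 857.21 m.
Total head at OW-9: h = 854.07 m (water level in the piezometer is the total head).
Head difference: h(OW-8) − h(OW-9) = 857.21 − 854.07 = 3.14 m.
Hydraulic gradient: i = |Δh| / L = 3.14 / 1441 = 0.00218.

i ≈ 0.00218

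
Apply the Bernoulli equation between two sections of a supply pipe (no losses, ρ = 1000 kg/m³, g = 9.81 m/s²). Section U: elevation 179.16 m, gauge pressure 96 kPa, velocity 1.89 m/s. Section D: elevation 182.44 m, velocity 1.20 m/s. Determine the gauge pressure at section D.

Pressure head at U: ψ₁ = P₁/(ρg) = 96×1000 / (1000 × 9.81) = 9.79 m.
Velocity heads: v₁²/2g = 1.89²/19.62 = 0.182 m; v₂²/2g = 1.20²/19.62 = 0.073 m.
Total head H = z₁ + ψ₁ + v₁²/2g = 179.16 + 9.79 + 0.182 = 189.13 m.
ψ₂ = H − z₂ − v₂²/2g = 189.13 − 182.44 − 0.073 = 6.62 m.
P₂ = ρgψ₂ = 1000 × 9.81 × 6.62 ≈ 64.9 kPa.

P₂ ≈ 64.9 kPa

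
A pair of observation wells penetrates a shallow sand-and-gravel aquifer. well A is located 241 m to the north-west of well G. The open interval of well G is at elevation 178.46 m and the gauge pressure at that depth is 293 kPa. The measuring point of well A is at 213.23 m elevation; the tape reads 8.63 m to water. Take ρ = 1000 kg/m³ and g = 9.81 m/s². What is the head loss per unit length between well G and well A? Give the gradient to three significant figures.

i ≈ 0.0155 m/m

Pressure head at well G: ψ = P/(ρg) = 293×1000 / (1000 × 9.81) = 29.87 m.
Total head at well G: h = z + ψ = 178.46 + 29.87 = 208.33 m.
Total head at well A: h = 213.23 − 8.63 = 204.60 m.
Head difference: h(well G) − h(well A) = 208.33 − 204.60 = 3.73 m.
Hydraulic gradient: i = |Δh| / L = 3.73 / 241 = 0.0155.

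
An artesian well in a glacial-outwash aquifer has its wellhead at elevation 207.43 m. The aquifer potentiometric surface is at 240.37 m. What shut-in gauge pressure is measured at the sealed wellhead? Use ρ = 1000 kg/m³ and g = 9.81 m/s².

P ≈ 323 kPa

Head above the cap: Δh = 240.37 − 207.43 = 32.94 m.
P = ρgΔh = 1000 × 9.81 × 32.94 = 323141 Pa ≈ 323 kPa.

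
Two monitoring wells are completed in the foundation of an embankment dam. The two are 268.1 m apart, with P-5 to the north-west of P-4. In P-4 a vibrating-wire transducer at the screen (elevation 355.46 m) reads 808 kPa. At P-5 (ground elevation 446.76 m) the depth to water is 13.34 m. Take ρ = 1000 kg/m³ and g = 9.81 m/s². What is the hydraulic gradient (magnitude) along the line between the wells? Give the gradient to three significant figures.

Pressure head at P-4: ψ = P/(ρg) = 808×1000 / (1000 × 9.81) = 82.36 m.
Total head at P-4: h = z + ψ = 355.46 + 82.36 = 437.82 m.
Total head at P-5: h = 446.76 − 13.34 = 433.42 m.
Head difference: h(P-4) − h(P-5) = 437.82 − 433.42 = 4.40 m.
Hydraulic gradient: i = |Δh| / L = 4.40 / 268.1 = 0.0164.

i ≈ 0.0164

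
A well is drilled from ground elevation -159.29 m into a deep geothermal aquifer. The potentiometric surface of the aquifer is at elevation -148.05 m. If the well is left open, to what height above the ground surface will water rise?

Water rises to the potentiometric surface, so the rise above ground = -148.05 − (-159.29) = 11.24 m.

≈ 11.24 m above ground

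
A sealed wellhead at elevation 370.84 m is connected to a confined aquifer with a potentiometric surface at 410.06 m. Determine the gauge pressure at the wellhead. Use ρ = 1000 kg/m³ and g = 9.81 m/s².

P ≈ 385 kPa

Head above the cap: Δh = 410.06 − 370.84 = 39.22 m.
P = ρgΔh = 1000 × 9.81 × 39.22 = 384748 Pa ≈ 385 kPa.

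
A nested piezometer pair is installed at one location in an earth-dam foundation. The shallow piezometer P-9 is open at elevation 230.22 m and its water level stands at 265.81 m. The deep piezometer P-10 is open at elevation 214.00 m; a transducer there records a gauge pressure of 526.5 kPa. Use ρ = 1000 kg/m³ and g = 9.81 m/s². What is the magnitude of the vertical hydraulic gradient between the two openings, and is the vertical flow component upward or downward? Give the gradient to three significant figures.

Total head at P-9: h = 265.81 m (water level in the standpipe).
Pressure head at P-10: ψ = P/(ρg) = 526.5×1000 / (1000 × 9.81) = 53.67 m.
Total head at P-10: h = z + ψ = 214.00 + 53.67 = 267.67 m.
Δh = h(P-9) − h(P-10) = 265.81 − 267.67 = -1.86 m.
Vertical separation Δz = 230.22 − 214.00 = 16.22 m.
|i_v| = |Δh| / Δz = 1.86 / 16.22 = 0.115.
Head is higher in the deep piezometer, so vertical flow is upward (discharge condition).

|i_v| ≈ 0.115; vertical flow is upward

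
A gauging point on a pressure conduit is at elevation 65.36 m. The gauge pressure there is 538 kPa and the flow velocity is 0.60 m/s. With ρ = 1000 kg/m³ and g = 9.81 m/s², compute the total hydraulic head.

h ≈ 120.22 m

Pressure head ψ = P/(ρg) = 538×1000 / (1000 × 9.81) = 54.84 m.
Velocity head = v²/(2g) = 0.60² / (2 × 9.81) = 0.018 m.
h = z + ψ + v²/(2g) = 65.36 + 54.84 + 0.018 = 120.22 m.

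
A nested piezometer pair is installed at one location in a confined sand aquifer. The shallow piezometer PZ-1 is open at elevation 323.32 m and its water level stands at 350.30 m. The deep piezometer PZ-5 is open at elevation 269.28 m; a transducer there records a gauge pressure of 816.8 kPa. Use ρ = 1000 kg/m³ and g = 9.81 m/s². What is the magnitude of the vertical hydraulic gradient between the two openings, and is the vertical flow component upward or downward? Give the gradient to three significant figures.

Total head at PZ-1: h = 350.30 m (water level in the standpipe).
Pressure head at PZ-5: ψ = P/(ρg) = 816.8×1000 / (1000 × 9.81) = 83.26 m.
Total head at PZ-5: h = z + ψ = 269.28 + 83.26 = 352.54 m.
Δh = h(PZ-1) − h(PZ-5) = 350.30 − 352.54 = -2.24 m.
Vertical separation Δz = 323.32 − 269.28 = 54.04 m.
|i_v| = |Δh| / Δz = 2.24 / 54.04 = 0.0415.
Head is higher in the deep piezometer, so vertical flow is upward (discharge condition).

|i_v| ≈ 0.0415; vertical flow is upward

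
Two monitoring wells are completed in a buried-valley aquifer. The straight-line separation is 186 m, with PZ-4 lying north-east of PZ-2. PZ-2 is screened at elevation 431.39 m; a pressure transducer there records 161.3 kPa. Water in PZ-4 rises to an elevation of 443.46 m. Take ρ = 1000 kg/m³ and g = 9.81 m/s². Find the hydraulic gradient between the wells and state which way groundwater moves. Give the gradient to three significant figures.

Pressure head at PZ-2: ψ = P/(ρg) = 161.3×1000 / (1000 × 9.81) = 16.44 m.
Total head at PZ-2: h = z + ψ = 431.39 + 16.44 = 447.83 m.
Total head at PZ-4: h = 443.46 m (water level in the piezometer is the total head).
Head difference: h(PZ-2) − h(PZ-4) = 447.83 − 443.46 = 4.37 m.
Hydraulic gradient: i = |Δh| / L = 4.37 / 186 = 0.0235.
Flow is from higher to lower head: from PZ-2 toward PZ-4, i.e. toward the north-east.

i ≈ 0.0235; groundwater flows toward the north-east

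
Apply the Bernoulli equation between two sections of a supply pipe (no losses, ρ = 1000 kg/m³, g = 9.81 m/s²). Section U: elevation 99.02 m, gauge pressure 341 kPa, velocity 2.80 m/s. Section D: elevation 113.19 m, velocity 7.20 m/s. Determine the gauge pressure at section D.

Pressure head at U: ψ₁ = P₁/(ρg) = 341×1000 / (1000 × 9.81) = 34.76 m.
Velocity heads: v₁²/2g = 2.80²/19.62 = 0.400 m; v₂²/2g = 7.20²/19.62 = 2.642 m.
Total head H = z₁ + ψ₁ + v₁²/2g = 99.02 + 34.76 + 0.400 = 134.18 m.
ψ₂ = H − z₂ − v₂²/2g = 134.18 − 113.19 − 2.642 = 18.35 m.
P₂ = ρgψ₂ = 1000 × 9.81 × 18.35 ≈ 180 kPa.

P₂ ≈ 180 kPa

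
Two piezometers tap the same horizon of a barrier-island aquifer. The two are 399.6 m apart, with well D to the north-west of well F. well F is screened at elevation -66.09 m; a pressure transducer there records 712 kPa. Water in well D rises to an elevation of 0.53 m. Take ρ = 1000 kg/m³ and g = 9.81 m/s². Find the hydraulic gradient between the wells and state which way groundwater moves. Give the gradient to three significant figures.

i ≈ 0.0149; groundwater flows toward the north-west

Pressure head at well F: ψ = P/(ρg) = 712×1000 / (1000 × 9.81) = 72.58 m.
Total head at well F: h = z + ψ = -66.09 + 72.58 = 6.49 m.
Total head at well D: h = 0.53 m (water level in the piezometer is the total head).
Head difference: h(well F) − h(well D) = 6.49 − 0.53 = 5.96 m.
Hydraulic gradient: i = |Δh| / L = 5.96 / 399.6 = 0.0149.
Flow is from higher to lower head: from well F toward well D, i.e. toward the north-west.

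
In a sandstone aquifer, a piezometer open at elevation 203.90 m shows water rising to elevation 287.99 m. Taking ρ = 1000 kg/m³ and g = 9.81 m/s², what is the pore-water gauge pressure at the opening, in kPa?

P ≈ 825 kPa

Pressure head ψ = h − z = 287.99 − 203.90 = 84.09 m.
P = ρgψ = 1000 × 9.81 × 84.09 = 824923 Pa ≈ 825 kPa.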